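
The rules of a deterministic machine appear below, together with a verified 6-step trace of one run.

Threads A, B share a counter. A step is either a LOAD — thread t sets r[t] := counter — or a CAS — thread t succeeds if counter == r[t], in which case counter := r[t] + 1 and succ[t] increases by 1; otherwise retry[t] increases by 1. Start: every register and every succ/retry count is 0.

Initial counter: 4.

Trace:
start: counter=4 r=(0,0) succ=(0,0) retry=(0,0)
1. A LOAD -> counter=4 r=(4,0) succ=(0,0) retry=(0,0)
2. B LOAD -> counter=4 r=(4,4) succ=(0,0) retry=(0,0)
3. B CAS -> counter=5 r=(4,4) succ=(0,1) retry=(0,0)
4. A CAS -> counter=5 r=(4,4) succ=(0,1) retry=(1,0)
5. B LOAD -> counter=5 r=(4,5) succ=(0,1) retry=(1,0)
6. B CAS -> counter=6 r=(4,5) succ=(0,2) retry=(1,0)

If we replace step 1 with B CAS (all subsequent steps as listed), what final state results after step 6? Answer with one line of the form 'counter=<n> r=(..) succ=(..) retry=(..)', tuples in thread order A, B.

(re-executing from step 1 with the substitution; state before step 1: counter=4 r=(0,0) succ=(0,0) retry=(0,0))
1. B CAS -> counter=4 r=(0,0) succ=(0,0) retry=(0,1)
2. B LOAD -> counter=4 r=(0,4) succ=(0,0) retry=(0,1)
3. B CAS -> counter=5 r=(0,4) succ=(0,1) retry=(0,1)
4. A CAS -> counter=5 r=(0,4) succ=(0,1) retry=(1,1)
5. B LOAD -> counter=5 r=(0,5) succ=(0,1) retry=(1,1)
6. B CAS -> counter=6 r=(0,5) succ=(0,2) retry=(1,1)

counter=6 r=(0,5) succ=(0,2) retry=(1,1)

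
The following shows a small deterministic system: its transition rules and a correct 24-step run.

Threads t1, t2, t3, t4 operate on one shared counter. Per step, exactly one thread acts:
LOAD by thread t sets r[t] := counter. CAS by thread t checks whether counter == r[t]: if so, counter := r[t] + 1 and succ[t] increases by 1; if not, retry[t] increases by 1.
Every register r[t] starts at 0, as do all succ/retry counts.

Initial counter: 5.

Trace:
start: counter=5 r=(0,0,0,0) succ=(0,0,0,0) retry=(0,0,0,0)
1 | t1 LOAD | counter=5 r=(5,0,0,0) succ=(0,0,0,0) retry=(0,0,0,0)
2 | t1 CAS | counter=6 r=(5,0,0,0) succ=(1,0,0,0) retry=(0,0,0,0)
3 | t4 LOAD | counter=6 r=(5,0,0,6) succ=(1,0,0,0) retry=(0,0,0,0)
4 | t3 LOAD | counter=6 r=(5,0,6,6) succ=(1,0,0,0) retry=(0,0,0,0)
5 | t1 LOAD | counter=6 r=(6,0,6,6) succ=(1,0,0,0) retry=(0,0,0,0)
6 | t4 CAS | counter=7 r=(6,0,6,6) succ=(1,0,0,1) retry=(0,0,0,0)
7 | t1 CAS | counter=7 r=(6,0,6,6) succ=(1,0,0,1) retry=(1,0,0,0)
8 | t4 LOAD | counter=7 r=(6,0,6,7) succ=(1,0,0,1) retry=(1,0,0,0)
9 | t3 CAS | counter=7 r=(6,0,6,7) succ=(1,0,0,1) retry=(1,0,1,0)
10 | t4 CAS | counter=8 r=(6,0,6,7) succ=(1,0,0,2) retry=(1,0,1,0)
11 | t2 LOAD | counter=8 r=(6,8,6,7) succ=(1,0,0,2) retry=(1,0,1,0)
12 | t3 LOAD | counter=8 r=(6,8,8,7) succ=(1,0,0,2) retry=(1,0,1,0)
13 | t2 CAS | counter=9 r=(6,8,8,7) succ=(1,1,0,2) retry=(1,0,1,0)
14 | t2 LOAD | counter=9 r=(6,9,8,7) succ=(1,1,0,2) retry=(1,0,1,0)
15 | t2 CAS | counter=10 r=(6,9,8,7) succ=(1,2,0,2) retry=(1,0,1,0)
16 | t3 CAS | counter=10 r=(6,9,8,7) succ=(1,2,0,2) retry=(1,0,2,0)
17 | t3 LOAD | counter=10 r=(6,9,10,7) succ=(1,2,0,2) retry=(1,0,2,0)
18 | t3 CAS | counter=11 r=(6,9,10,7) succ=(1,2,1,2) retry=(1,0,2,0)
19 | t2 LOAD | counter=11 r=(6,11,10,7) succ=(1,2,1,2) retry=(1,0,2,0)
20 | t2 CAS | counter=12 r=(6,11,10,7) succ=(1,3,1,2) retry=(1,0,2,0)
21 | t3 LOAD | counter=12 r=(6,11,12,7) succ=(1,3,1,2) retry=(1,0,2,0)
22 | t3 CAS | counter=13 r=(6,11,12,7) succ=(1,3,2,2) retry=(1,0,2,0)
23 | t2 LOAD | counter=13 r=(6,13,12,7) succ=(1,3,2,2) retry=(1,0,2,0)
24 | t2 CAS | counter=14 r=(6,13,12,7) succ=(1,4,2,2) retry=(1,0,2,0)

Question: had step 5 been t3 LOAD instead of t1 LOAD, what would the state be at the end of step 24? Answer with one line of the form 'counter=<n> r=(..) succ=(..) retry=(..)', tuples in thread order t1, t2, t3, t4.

(re-executing from step 5 with the substitution; state before step 5: counter=6 r=(5,0,6,6) succ=(1,0,0,0) retry=(0,0,0,0))
5 | t3 LOAD | counter=6 r=(5,0,6,6) succ=(1,0,0,0) retry=(0,0,0,0)
6 | t4 CAS | counter=7 r=(5,0,6,6) succ=(1,0,0,1) retry=(0,0,0,0)
7 | t1 CAS | counter=7 r=(5,0,6,6) succ=(1,0,0,1) retry=(1,0,0,0)
8 | t4 LOAD | counter=7 r=(5,0,6,7) succ=(1,0,0,1) retry=(1,0,0,0)
9 | t3 CAS | counter=7 r=(5,0,6,7) succ=(1,0,0,1) retry=(1,0,1,0)
10 | t4 CAS | counter=8 r=(5,0,6,7) succ=(1,0,0,2) retry=(1,0,1,0)
11 | t2 LOAD | counter=8 r=(5,8,6,7) succ=(1,0,0,2) retry=(1,0,1,0)
12 | t3 LOAD | counter=8 r=(5,8,8,7) succ=(1,0,0,2) retry=(1,0,1,0)
13 | t2 CAS | counter=9 r=(5,8,8,7) succ=(1,1,0,2) retry=(1,0,1,0)
14 | t2 LOAD | counter=9 r=(5,9,8,7) succ=(1,1,0,2) retry=(1,0,1,0)
15 | t2 CAS | counter=10 r=(5,9,8,7) succ=(1,2,0,2) retry=(1,0,1,0)
16 | t3 CAS | counter=10 r=(5,9,8,7) succ=(1,2,0,2) retry=(1,0,2,0)
17 | t3 LOAD | counter=10 r=(5,9,10,7) succ=(1,2,0,2) retry=(1,0,2,0)
18 | t3 CAS | counter=11 r=(5,9,10,7) succ=(1,2,1,2) retry=(1,0,2,0)
19 | t2 LOAD | counter=11 r=(5,11,10,7) succ=(1,2,1,2) retry=(1,0,2,0)
20 | t2 CAS | counter=12 r=(5,11,10,7) succ=(1,3,1,2) retry=(1,0,2,0)
21 | t3 LOAD | counter=12 r=(5,11,12,7) succ=(1,3,1,2) retry=(1,0,2,0)
22 | t3 CAS | counter=13 r=(5,11,12,7) succ=(1,3,2,2) retry=(1,0,2,0)
23 | t2 LOAD | counter=13 r=(5,13,12,7) succ=(1,3,2,2) retry=(1,0,2,0)
24 | t2 CAS | counter=14 r=(5,13,12,7) succ=(1,4,2,2) retry=(1,0,2,0)

counter=14 r=(5,13,12,7) succ=(1,4,2,2) retry=(1,0,2,0)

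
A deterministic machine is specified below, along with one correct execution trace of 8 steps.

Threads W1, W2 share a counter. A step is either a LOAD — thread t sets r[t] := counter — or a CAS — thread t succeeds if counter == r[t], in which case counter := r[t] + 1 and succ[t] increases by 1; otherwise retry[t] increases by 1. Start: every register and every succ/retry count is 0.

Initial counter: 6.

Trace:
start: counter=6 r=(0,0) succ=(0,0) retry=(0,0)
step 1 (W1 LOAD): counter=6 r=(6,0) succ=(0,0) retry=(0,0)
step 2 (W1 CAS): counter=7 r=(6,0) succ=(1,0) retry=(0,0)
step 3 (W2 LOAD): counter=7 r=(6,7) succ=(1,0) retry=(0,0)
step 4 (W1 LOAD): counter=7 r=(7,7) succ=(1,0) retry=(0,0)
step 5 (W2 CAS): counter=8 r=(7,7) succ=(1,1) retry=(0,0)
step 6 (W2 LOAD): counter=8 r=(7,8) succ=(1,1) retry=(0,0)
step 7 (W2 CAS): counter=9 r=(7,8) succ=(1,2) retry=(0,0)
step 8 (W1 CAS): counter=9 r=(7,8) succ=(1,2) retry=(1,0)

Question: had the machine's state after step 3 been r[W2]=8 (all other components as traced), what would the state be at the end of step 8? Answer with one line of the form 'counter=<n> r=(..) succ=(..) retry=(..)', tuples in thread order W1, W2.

state after step 3 := counter=7 r=(6,8) succ=(1,0) retry=(0,0)
step 4 (W1 LOAD): counter=7 r=(7,8) succ=(1,0) retry=(0,0)
step 5 (W2 CAS): counter=7 r=(7,8) succ=(1,0) retry=(0,1)
step 6 (W2 LOAD): counter=7 r=(7,7) succ=(1,0) retry=(0,1)
step 7 (W2 CAS): counter=8 r=(7,7) succ=(1,1) retry=(0,1)
step 8 (W1 CAS): counter=8 r=(7,7) succ=(1,1) retry=(1,1)

counter=8 r=(7,7) succ=(1,1) retry=(1,1)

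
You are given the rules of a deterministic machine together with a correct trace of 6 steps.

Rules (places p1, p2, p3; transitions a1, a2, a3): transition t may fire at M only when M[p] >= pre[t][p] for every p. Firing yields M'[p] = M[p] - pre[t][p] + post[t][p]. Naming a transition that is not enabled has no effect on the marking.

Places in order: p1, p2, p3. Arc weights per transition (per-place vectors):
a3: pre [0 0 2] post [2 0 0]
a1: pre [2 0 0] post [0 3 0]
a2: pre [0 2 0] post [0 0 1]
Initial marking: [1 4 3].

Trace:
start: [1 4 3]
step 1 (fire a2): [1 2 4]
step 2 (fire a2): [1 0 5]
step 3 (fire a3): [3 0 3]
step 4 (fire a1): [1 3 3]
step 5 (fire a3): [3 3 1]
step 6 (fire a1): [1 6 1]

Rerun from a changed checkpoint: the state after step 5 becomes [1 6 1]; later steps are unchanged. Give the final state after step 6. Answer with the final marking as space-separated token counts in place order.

state after step 5 := [1 6 1]
step 6 (fire a1): [1 6 1]

1 6 1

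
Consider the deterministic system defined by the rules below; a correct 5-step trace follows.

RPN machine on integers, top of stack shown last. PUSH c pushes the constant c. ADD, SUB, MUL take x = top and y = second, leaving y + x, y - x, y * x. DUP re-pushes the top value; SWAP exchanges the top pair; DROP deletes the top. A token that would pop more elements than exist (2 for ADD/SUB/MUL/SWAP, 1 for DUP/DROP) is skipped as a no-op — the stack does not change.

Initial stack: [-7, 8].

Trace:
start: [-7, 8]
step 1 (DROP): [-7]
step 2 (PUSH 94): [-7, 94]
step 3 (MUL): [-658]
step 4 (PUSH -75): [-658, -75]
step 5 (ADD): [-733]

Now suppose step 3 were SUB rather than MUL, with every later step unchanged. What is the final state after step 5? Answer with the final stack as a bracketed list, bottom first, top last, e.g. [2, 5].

(re-executing from step 3 with the substitution; state before step 3: [-7, 94])
step 3 (SUB): [-101]
step 4 (PUSH -75): [-101, -75]
step 5 (ADD): [-176]

[-176]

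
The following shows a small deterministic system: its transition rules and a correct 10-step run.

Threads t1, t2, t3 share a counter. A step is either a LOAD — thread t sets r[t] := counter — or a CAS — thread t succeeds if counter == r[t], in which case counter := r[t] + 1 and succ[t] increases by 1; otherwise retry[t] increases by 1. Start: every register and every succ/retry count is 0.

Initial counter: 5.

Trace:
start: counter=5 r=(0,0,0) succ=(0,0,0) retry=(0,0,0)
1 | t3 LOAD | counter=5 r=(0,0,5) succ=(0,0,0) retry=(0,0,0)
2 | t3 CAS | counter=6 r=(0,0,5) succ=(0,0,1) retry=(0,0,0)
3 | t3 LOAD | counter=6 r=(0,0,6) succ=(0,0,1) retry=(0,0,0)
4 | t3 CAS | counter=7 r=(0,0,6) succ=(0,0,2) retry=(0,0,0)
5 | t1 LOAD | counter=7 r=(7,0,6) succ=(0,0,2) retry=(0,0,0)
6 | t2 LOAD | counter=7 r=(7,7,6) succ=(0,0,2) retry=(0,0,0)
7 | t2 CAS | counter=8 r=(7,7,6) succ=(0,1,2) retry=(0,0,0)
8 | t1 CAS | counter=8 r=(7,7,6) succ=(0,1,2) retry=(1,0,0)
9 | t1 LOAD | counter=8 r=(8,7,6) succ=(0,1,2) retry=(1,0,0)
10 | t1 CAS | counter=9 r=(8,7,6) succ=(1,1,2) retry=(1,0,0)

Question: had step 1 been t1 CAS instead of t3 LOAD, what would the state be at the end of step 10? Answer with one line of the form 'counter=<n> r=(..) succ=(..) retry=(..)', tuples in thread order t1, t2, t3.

counter=8 r=(7,6,5) succ=(1,1,1) retry=(2,0,1)

(re-executing from step 1 with the substitution; state before step 1: counter=5 r=(0,0,0) succ=(0,0,0) retry=(0,0,0))
1 | t1 CAS | counter=5 r=(0,0,0) succ=(0,0,0) retry=(1,0,0)
2 | t3 CAS | counter=5 r=(0,0,0) succ=(0,0,0) retry=(1,0,1)
3 | t3 LOAD | counter=5 r=(0,0,5) succ=(0,0,0) retry=(1,0,1)
4 | t3 CAS | counter=6 r=(0,0,5) succ=(0,0,1) retry=(1,0,1)
5 | t1 LOAD | counter=6 r=(6,0,5) succ=(0,0,1) retry=(1,0,1)
6 | t2 LOAD | counter=6 r=(6,6,5) succ=(0,0,1) retry=(1,0,1)
7 | t2 CAS | counter=7 r=(6,6,5) succ=(0,1,1) retry=(1,0,1)
8 | t1 CAS | counter=7 r=(6,6,5) succ=(0,1,1) retry=(2,0,1)
9 | t1 LOAD | counter=7 r=(7,6,5) succ=(0,1,1) retry=(2,0,1)
10 | t1 CAS | counter=8 r=(7,6,5) succ=(1,1,1) retry=(2,0,1)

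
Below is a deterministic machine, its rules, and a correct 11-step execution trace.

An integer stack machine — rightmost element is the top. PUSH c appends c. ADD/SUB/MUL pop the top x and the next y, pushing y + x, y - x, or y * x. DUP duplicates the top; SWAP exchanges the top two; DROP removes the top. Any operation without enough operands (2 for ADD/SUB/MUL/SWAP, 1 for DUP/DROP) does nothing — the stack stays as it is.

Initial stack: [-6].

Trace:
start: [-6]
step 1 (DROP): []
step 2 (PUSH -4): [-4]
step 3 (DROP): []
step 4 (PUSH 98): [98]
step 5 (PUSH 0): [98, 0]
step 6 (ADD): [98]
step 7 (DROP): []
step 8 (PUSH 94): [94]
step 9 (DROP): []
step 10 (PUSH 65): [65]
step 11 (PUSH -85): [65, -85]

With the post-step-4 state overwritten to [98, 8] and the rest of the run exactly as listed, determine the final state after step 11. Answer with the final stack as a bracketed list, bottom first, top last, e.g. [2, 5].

[98, 65, -85]

state after step 4 := [98, 8]
step 5 (PUSH 0): [98, 8, 0]
step 6 (ADD): [98, 8]
step 7 (DROP): [98]
step 8 (PUSH 94): [98, 94]
step 9 (DROP): [98]
step 10 (PUSH 65): [98, 65]
step 11 (PUSH -85): [98, 65, -85]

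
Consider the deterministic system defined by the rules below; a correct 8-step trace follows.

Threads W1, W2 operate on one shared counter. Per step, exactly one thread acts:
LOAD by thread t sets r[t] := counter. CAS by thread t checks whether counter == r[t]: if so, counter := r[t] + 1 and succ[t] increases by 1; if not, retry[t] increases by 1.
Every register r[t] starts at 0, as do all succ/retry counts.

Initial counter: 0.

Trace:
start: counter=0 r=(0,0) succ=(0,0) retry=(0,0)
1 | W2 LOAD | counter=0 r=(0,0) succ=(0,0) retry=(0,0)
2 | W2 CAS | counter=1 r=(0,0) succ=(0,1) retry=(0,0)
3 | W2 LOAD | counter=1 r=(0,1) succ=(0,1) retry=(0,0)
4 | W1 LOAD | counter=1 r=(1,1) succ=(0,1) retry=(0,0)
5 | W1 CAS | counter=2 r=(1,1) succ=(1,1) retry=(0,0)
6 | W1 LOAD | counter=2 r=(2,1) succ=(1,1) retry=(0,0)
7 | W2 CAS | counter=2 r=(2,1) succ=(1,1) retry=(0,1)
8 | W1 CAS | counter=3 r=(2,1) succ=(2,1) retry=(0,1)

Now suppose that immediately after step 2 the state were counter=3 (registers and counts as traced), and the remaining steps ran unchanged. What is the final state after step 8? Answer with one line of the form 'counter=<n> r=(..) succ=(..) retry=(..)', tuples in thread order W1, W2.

counter=5 r=(4,3) succ=(2,1) retry=(0,1)

state after step 2 := counter=3 r=(0,0) succ=(0,1) retry=(0,0)
3 | W2 LOAD | counter=3 r=(0,3) succ=(0,1) retry=(0,0)
4 | W1 LOAD | counter=3 r=(3,3) succ=(0,1) retry=(0,0)
5 | W1 CAS | counter=4 r=(3,3) succ=(1,1) retry=(0,0)
6 | W1 LOAD | counter=4 r=(4,3) succ=(1,1) retry=(0,0)
7 | W2 CAS | counter=4 r=(4,3) succ=(1,1) retry=(0,1)
8 | W1 CAS | counter=5 r=(4,3) succ=(2,1) retry=(0,1)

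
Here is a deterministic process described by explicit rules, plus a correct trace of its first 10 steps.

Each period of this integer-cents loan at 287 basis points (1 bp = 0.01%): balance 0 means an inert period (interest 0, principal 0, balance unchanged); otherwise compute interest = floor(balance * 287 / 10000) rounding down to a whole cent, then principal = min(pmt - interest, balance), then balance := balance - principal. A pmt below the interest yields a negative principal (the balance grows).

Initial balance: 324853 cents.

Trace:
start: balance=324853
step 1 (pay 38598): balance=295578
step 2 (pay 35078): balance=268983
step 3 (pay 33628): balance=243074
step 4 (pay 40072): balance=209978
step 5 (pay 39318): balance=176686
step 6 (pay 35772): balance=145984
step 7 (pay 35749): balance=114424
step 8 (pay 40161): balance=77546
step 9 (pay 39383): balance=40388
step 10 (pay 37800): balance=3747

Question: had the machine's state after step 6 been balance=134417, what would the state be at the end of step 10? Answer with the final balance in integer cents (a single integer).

state after step 6 := balance=134417
step 7 (pay 35749): balance=102525
step 8 (pay 40161): balance=65306
step 9 (pay 39383): balance=27797
step 10 (pay 37800): balance=0

0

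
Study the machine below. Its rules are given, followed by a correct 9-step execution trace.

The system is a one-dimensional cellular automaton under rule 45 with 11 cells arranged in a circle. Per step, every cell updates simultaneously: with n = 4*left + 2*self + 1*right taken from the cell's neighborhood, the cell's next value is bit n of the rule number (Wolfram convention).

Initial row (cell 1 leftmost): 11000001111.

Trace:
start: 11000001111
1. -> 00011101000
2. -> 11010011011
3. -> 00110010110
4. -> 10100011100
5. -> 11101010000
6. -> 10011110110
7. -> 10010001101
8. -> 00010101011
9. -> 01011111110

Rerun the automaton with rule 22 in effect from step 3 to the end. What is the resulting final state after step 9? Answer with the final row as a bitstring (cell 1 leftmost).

(re-executing steps 3..9 under rule 22; state before step 3: 11010011011)
3. -> 00011100000
4. -> 00100010000
5. -> 01110111000
6. -> 10000000100
7. -> 11000001111
8. -> 00100010000
9. -> 01110111000

01110111000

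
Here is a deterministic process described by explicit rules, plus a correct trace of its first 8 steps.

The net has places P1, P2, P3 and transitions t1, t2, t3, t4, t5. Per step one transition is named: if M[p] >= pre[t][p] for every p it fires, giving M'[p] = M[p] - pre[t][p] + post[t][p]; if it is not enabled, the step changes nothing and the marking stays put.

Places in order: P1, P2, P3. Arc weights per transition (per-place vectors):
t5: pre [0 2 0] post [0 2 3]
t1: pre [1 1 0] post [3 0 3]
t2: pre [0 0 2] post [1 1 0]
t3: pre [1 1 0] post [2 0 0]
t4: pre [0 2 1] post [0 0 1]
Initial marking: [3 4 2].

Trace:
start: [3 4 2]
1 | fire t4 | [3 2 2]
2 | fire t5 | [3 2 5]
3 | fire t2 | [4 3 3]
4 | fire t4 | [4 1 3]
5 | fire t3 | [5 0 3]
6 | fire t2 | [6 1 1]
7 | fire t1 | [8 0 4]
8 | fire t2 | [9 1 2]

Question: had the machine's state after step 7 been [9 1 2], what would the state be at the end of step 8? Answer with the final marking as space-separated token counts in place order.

state after step 7 := [9 1 2]
8 | fire t2 | [10 2 0]

10 2 0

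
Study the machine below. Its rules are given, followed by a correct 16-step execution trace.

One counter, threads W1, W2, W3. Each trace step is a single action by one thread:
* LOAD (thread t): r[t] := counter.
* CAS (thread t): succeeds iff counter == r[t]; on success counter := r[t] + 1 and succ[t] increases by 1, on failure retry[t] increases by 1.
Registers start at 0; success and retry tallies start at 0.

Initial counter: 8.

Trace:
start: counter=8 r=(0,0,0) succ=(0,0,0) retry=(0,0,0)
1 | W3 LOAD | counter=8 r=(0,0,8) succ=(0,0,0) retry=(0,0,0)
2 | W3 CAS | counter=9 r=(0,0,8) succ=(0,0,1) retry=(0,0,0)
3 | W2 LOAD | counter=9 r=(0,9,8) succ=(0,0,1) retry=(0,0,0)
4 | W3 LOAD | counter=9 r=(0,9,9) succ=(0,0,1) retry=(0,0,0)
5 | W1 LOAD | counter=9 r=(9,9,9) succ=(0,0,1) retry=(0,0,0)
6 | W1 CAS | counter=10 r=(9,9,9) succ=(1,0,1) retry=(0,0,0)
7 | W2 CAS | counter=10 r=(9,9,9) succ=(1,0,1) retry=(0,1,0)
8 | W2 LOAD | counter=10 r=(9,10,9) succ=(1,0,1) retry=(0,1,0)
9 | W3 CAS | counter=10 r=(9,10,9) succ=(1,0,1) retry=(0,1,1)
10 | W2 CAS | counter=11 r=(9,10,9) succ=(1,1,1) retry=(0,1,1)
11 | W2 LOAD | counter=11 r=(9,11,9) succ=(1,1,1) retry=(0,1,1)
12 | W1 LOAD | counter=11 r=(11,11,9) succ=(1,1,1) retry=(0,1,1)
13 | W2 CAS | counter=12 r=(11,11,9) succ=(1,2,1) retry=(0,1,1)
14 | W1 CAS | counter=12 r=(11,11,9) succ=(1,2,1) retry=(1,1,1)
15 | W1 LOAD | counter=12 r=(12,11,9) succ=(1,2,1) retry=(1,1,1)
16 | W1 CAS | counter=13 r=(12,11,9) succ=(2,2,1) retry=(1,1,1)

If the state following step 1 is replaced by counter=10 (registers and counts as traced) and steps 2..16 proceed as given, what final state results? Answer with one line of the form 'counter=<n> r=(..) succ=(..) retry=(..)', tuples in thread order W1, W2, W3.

state after step 1 := counter=10 r=(0,0,8) succ=(0,0,0) retry=(0,0,0)
2 | W3 CAS | counter=10 r=(0,0,8) succ=(0,0,0) retry=(0,0,1)
3 | W2 LOAD | counter=10 r=(0,10,8) succ=(0,0,0) retry=(0,0,1)
4 | W3 LOAD | counter=10 r=(0,10,10) succ=(0,0,0) retry=(0,0,1)
5 | W1 LOAD | counter=10 r=(10,10,10) succ=(0,0,0) retry=(0,0,1)
6 | W1 CAS | counter=11 r=(10,10,10) succ=(1,0,0) retry=(0,0,1)
7 | W2 CAS | counter=11 r=(10,10,10) succ=(1,0,0) retry=(0,1,1)
8 | W2 LOAD | counter=11 r=(10,11,10) succ=(1,0,0) retry=(0,1,1)
9 | W3 CAS | counter=11 r=(10,11,10) succ=(1,0,0) retry=(0,1,2)
10 | W2 CAS | counter=12 r=(10,11,10) succ=(1,1,0) retry=(0,1,2)
11 | W2 LOAD | counter=12 r=(10,12,10) succ=(1,1,0) retry=(0,1,2)
12 | W1 LOAD | counter=12 r=(12,12,10) succ=(1,1,0) retry=(0,1,2)
13 | W2 CAS | counter=13 r=(12,12,10) succ=(1,2,0) retry=(0,1,2)
14 | W1 CAS | counter=13 r=(12,12,10) succ=(1,2,0) retry=(1,1,2)
15 | W1 LOAD | counter=13 r=(13,12,10) succ=(1,2,0) retry=(1,1,2)
16 | W1 CAS | counter=14 r=(13,12,10) succ=(2,2,0) retry=(1,1,2)

counter=14 r=(13,12,10) succ=(2,2,0) retry=(1,1,2)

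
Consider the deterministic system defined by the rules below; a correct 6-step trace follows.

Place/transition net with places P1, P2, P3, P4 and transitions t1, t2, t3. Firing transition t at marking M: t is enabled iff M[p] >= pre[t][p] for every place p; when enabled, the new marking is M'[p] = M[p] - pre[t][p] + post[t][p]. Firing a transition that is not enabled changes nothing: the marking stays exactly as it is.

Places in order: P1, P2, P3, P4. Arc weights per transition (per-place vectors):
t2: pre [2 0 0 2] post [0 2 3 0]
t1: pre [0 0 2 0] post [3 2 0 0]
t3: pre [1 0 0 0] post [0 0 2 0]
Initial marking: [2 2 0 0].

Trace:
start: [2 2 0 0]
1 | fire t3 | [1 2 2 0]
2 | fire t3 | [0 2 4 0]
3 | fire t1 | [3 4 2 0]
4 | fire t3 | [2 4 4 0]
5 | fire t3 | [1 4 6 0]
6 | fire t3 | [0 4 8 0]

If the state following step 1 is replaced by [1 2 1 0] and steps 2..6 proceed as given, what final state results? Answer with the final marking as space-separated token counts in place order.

state after step 1 := [1 2 1 0]
2 | fire t3 | [0 2 3 0]
3 | fire t1 | [3 4 1 0]
4 | fire t3 | [2 4 3 0]
5 | fire t3 | [1 4 5 0]
6 | fire t3 | [0 4 7 0]

0 4 7 0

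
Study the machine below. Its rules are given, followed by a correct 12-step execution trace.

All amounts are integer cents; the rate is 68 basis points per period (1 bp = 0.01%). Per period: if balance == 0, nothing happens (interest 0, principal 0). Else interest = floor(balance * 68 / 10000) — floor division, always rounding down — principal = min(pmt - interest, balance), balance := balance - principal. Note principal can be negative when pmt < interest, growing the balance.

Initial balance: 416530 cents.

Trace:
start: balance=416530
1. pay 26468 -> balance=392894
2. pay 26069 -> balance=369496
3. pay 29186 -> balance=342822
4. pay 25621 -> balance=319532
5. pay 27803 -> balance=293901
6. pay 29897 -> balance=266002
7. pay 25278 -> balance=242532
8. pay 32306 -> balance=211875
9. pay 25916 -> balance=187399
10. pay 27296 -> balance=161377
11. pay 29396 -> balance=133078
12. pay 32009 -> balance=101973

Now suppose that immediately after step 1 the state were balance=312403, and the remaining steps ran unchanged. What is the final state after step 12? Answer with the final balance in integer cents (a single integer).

state after step 1 := balance=312403
2. pay 26069 -> balance=288458
3. pay 29186 -> balance=261233
4. pay 25621 -> balance=237388
5. pay 27803 -> balance=211199
6. pay 29897 -> balance=182738
7. pay 25278 -> balance=158702
8. pay 32306 -> balance=127475
9. pay 25916 -> balance=102425
10. pay 27296 -> balance=75825
11. pay 29396 -> balance=46944
12. pay 32009 -> balance=15254

15254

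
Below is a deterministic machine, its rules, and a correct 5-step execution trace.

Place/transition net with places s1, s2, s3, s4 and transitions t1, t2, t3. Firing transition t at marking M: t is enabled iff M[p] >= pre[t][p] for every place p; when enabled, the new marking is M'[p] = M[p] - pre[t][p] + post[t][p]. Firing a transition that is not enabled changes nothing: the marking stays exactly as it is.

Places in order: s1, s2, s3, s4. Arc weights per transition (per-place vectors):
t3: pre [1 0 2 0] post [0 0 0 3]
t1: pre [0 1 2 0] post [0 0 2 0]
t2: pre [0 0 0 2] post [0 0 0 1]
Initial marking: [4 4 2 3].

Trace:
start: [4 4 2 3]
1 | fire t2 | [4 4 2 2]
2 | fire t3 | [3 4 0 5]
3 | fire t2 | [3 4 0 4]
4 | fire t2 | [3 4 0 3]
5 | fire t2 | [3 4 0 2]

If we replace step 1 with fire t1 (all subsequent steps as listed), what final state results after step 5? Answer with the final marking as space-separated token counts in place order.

(re-executing from step 1 with the substitution; state before step 1: [4 4 2 3])
1 | fire t1 | [4 3 2 3]
2 | fire t3 | [3 3 0 6]
3 | fire t2 | [3 3 0 5]
4 | fire t2 | [3 3 0 4]
5 | fire t2 | [3 3 0 3]

3 3 0 3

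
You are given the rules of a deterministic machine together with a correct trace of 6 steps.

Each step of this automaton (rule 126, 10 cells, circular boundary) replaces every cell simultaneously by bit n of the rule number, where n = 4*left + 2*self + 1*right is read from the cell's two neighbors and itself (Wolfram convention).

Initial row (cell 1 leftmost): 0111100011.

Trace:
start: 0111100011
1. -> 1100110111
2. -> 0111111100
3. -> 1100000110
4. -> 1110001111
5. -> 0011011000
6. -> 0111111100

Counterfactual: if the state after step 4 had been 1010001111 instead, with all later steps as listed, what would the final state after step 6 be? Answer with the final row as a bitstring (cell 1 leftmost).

state after step 4 := 1010001111
5. -> 1111011000
6. -> 1001111101

1001111101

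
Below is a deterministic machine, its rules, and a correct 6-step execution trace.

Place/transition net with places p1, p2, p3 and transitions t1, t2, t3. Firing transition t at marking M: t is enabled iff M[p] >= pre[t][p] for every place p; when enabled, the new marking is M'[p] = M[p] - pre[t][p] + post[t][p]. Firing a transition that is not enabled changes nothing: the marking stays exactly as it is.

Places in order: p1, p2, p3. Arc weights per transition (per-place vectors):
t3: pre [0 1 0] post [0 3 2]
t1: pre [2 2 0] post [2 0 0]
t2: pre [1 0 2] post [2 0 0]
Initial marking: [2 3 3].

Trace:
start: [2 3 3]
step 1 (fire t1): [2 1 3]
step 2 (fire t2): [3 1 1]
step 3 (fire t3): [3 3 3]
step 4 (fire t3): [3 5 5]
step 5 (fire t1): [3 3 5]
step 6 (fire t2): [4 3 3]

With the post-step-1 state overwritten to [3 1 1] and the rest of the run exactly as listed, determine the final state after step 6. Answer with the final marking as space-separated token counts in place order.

4 3 3

state after step 1 := [3 1 1]
step 2 (fire t2): [3 1 1]
step 3 (fire t3): [3 3 3]
step 4 (fire t3): [3 5 5]
step 5 (fire t1): [3 3 5]
step 6 (fire t2): [4 3 3]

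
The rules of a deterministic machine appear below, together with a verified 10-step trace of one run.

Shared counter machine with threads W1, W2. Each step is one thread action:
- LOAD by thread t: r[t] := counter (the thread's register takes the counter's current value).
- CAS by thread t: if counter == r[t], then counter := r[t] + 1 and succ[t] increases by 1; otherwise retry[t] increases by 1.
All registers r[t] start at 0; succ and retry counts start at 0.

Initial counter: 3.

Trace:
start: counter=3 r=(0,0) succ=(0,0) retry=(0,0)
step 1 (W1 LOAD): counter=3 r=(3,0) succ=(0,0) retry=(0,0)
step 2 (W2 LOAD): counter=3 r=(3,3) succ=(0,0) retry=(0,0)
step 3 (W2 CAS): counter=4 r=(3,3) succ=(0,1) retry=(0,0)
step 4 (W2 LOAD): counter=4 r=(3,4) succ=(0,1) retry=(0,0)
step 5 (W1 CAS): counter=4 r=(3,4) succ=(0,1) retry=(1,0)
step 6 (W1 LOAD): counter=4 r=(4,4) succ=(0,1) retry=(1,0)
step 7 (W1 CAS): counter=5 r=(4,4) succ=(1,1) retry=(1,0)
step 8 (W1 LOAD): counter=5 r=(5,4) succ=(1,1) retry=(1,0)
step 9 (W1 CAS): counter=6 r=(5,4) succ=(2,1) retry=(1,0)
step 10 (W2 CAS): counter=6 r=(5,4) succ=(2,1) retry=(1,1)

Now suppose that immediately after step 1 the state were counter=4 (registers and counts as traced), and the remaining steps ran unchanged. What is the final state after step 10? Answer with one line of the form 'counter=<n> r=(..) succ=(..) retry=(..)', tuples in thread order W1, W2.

state after step 1 := counter=4 r=(3,0) succ=(0,0) retry=(0,0)
step 2 (W2 LOAD): counter=4 r=(3,4) succ=(0,0) retry=(0,0)
step 3 (W2 CAS): counter=5 r=(3,4) succ=(0,1) retry=(0,0)
step 4 (W2 LOAD): counter=5 r=(3,5) succ=(0,1) retry=(0,0)
step 5 (W1 CAS): counter=5 r=(3,5) succ=(0,1) retry=(1,0)
step 6 (W1 LOAD): counter=5 r=(5,5) succ=(0,1) retry=(1,0)
step 7 (W1 CAS): counter=6 r=(5,5) succ=(1,1) retry=(1,0)
step 8 (W1 LOAD): counter=6 r=(6,5) succ=(1,1) retry=(1,0)
step 9 (W1 CAS): counter=7 r=(6,5) succ=(2,1) retry=(1,0)
step 10 (W2 CAS): counter=7 r=(6,5) succ=(2,1) retry=(1,1)

counter=7 r=(6,5) succ=(2,1) retry=(1,1)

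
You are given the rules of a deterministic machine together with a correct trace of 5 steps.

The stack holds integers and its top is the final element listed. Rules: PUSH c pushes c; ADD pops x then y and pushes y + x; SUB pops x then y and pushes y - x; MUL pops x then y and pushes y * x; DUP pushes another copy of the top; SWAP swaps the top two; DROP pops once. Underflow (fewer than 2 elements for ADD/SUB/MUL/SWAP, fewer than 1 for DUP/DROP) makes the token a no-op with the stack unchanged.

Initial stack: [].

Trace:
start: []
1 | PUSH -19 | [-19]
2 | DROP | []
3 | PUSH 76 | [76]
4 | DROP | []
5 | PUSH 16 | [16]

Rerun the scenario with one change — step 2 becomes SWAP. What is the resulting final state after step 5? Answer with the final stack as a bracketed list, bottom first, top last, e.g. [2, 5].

(re-executing from step 2 with the substitution; state before step 2: [-19])
2 | SWAP | [-19]
3 | PUSH 76 | [-19, 76]
4 | DROP | [-19]
5 | PUSH 16 | [-19, 16]

[-19, 16]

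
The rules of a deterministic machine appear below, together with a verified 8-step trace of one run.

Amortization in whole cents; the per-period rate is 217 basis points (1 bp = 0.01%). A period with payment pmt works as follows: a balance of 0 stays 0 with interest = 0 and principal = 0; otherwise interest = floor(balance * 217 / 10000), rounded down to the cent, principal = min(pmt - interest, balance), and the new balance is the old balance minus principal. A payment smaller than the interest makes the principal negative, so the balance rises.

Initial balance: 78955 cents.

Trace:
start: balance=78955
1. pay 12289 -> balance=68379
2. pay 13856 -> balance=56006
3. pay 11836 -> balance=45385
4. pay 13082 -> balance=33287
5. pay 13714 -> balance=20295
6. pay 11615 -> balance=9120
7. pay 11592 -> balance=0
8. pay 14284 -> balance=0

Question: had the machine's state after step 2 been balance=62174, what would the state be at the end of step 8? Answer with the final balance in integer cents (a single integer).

0

state after step 2 := balance=62174
3. pay 11836 -> balance=51687
4. pay 13082 -> balance=39726
5. pay 13714 -> balance=26874
6. pay 11615 -> balance=15842
7. pay 11592 -> balance=4593
8. pay 14284 -> balance=0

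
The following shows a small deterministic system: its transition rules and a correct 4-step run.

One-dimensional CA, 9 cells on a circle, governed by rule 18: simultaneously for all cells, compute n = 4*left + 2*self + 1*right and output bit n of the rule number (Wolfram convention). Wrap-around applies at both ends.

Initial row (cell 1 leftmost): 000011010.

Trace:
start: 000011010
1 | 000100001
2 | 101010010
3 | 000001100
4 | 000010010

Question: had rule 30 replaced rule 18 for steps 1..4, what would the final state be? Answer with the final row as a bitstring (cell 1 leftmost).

(re-executing steps 1..4 under rule 30; state before step 1: 000011010)
1 | 000110011
2 | 101101110
3 | 101001000
4 | 101111101

101111101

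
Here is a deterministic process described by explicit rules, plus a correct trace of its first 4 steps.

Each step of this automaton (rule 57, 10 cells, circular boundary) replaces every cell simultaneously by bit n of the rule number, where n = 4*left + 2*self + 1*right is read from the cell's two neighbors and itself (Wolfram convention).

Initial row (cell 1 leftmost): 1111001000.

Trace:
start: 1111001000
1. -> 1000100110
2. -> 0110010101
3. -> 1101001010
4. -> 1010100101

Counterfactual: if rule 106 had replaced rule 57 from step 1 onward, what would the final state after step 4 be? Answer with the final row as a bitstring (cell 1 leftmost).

(re-executing steps 1..4 under rule 106; state before step 1: 1111001000)
1. -> 1001010001
2. -> 1010100011
3. -> 1101000110
4. -> 1110001111

1110001111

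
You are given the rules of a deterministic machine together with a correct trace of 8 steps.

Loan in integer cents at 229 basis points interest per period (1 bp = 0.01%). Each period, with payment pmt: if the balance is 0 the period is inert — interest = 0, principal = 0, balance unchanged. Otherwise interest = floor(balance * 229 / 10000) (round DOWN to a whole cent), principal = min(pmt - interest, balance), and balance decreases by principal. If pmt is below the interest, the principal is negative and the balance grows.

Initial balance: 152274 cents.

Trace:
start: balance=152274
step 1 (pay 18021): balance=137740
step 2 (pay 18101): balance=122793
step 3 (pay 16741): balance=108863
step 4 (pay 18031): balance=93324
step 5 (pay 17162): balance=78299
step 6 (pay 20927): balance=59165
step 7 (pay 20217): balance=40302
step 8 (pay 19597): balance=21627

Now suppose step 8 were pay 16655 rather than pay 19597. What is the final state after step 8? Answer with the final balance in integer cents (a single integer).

24569

(re-executing from step 8 with the substitution; state before step 8: balance=40302)
step 8 (pay 16655): balance=24569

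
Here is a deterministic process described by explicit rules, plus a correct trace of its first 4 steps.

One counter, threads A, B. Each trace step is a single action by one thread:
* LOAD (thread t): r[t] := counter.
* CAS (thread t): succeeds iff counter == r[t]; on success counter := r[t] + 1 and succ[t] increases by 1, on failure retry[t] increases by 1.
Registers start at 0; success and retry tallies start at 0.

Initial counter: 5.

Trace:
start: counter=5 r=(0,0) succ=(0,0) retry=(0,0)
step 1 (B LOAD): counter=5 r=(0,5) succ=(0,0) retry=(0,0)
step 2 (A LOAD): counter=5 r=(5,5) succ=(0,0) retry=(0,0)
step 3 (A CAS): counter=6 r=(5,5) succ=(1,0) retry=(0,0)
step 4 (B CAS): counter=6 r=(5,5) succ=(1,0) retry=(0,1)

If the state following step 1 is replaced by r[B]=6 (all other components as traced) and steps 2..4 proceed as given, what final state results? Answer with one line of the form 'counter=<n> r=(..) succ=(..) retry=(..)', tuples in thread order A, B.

counter=7 r=(5,6) succ=(1,1) retry=(0,0)

state after step 1 := counter=5 r=(0,6) succ=(0,0) retry=(0,0)
step 2 (A LOAD): counter=5 r=(5,6) succ=(0,0) retry=(0,0)
step 3 (A CAS): counter=6 r=(5,6) succ=(1,0) retry=(0,0)
step 4 (B CAS): counter=7 r=(5,6) succ=(1,1) retry=(0,0)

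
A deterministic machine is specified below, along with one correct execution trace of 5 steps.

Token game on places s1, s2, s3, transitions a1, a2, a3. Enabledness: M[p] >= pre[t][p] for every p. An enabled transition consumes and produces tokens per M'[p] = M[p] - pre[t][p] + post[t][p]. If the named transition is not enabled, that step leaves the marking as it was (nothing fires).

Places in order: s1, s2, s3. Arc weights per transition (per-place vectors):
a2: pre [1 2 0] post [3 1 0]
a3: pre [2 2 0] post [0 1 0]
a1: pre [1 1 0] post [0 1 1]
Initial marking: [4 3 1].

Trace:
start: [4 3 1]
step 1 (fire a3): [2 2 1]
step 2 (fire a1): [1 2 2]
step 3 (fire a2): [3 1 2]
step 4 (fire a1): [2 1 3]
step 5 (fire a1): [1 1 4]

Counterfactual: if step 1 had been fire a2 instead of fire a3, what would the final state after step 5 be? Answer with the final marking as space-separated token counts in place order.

5 1 4

(re-executing from step 1 with the substitution; state before step 1: [4 3 1])
step 1 (fire a2): [6 2 1]
step 2 (fire a1): [5 2 2]
step 3 (fire a2): [7 1 2]
step 4 (fire a1): [6 1 3]
step 5 (fire a1): [5 1 4]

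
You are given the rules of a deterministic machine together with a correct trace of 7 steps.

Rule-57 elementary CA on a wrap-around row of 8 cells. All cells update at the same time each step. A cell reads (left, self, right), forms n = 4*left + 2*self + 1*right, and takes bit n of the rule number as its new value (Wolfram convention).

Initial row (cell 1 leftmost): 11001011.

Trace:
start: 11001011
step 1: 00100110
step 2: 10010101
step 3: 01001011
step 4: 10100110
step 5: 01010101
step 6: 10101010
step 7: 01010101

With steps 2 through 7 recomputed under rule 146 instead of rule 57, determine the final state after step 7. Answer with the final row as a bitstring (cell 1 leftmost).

(re-executing steps 2..7 under rule 146; state before step 2: 00100110)
step 2: 01011001
step 3: 00000110
step 4: 00001001
step 5: 10010110
step 6: 01100000
step 7: 10010000

10010000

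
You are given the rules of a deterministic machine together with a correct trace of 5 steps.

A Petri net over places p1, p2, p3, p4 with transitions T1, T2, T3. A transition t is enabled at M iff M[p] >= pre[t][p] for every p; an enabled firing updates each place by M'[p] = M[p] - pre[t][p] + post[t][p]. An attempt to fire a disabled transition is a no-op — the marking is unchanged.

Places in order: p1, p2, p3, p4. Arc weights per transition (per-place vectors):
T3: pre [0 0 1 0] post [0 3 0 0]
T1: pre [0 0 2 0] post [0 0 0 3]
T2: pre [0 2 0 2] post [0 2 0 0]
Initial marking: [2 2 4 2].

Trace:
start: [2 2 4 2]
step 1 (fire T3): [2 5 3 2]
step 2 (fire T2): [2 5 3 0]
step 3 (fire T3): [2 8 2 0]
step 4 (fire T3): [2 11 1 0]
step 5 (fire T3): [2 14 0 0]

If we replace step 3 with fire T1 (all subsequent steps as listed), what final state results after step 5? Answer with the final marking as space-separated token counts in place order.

2 8 0 3

(re-executing from step 3 with the substitution; state before step 3: [2 5 3 0])
step 3 (fire T1): [2 5 1 3]
step 4 (fire T3): [2 8 0 3]
step 5 (fire T3): [2 8 0 3]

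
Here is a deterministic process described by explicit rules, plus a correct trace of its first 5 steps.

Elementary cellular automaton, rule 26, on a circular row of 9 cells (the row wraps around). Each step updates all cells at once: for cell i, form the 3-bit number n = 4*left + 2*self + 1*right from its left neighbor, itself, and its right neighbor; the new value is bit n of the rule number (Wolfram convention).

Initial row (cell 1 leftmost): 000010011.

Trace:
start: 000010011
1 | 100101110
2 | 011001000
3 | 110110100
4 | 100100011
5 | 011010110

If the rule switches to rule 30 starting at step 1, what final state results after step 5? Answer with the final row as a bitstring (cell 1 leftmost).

010100010

(re-executing steps 1..5 under rule 30; state before step 1: 000010011)
1 | 100111110
2 | 111100000
3 | 100010001
4 | 010111011
5 | 010100010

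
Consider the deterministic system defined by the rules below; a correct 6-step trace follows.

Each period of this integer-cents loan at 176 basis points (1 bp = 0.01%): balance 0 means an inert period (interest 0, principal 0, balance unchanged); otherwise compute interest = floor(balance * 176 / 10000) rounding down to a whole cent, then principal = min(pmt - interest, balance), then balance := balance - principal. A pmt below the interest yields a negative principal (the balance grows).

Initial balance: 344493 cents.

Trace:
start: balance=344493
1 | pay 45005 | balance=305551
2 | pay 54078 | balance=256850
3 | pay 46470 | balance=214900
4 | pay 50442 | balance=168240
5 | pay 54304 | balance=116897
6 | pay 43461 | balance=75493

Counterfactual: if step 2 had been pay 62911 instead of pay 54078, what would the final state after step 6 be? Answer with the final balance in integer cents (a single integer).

(re-executing from step 2 with the substitution; state before step 2: balance=305551)
2 | pay 62911 | balance=248017
3 | pay 46470 | balance=205912
4 | pay 50442 | balance=159094
5 | pay 54304 | balance=107590
6 | pay 43461 | balance=66022

66022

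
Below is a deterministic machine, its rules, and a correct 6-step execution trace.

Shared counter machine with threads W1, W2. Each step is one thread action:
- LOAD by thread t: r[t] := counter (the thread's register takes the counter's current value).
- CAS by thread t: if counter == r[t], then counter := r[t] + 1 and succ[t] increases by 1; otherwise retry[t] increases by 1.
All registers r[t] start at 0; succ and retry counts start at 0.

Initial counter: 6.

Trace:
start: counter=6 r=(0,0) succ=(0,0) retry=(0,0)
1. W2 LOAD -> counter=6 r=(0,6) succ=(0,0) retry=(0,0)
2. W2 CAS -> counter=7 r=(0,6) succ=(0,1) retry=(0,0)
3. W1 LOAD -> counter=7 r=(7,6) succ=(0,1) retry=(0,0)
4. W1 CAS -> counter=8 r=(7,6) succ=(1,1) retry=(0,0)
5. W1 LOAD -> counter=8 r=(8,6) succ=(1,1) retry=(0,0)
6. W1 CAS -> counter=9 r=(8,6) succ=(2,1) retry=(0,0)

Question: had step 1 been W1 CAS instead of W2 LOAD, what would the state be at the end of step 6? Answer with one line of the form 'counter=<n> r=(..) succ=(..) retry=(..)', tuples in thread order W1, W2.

(re-executing from step 1 with the substitution; state before step 1: counter=6 r=(0,0) succ=(0,0) retry=(0,0))
1. W1 CAS -> counter=6 r=(0,0) succ=(0,0) retry=(1,0)
2. W2 CAS -> counter=6 r=(0,0) succ=(0,0) retry=(1,1)
3. W1 LOAD -> counter=6 r=(6,0) succ=(0,0) retry=(1,1)
4. W1 CAS -> counter=7 r=(6,0) succ=(1,0) retry=(1,1)
5. W1 LOAD -> counter=7 r=(7,0) succ=(1,0) retry=(1,1)
6. W1 CAS -> counter=8 r=(7,0) succ=(2,0) retry=(1,1)

counter=8 r=(7,0) succ=(2,0) retry=(1,1)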